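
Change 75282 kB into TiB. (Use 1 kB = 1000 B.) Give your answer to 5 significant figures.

6.8469 × 10^-5 TiB

1 kB = 9.09495 × 10^-10 TiB.
75282 × 9.09495 × 10^-10 ≈ 6.8469 × 10^-5 TiB.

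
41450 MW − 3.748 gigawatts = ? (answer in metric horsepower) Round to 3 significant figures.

5.13e+7 PS

41450 MW = 5.63563e+7 PS and 3.748 GW = 5.09586e+6 PS.
5.63563e+7 − 5.09586e+6 ≈ 5.13e+7 PS.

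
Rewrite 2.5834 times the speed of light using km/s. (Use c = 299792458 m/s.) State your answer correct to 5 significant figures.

1 speed of light = 299792 km/s.
Thus 2.5834 × 299792 ≈ 774480 km/s.

774480 km/s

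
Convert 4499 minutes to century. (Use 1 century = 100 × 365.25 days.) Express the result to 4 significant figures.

8.554 × 10^-5 centuries

1 min = 1.90129 × 10^-8 centuries.
Thus 4499 × 1.90129 × 10^-8 ≈ 8.554 × 10^-5 century.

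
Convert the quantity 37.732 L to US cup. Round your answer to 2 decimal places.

1 liter = 4.22675 US cups.
Thus 37.732 × 4.22675 ≈ 159.48 US cup.

159.48 US cups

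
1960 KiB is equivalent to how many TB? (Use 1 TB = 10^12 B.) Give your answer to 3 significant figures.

2.01e-6 terabytes

1 kibibyte = 1.02400e-9 TB.
Then 1960 × 1.02400e-9 ≈ 2.01e-6 TB.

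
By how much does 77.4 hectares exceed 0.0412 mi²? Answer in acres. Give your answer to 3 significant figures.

77.4 ha = 191.260 acre and 0.0412 mi² = 26.3680 acre.
191.260 − 26.3680 ≈ 165 acre.

165 acre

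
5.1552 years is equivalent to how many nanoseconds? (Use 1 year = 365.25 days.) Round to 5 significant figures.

1.6269e+17 ns

1 yr = 3.15576e+16 ns.
5.1552 × 3.15576e+16 ≈ 1.6269e+17 ns.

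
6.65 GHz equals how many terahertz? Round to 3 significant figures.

1 gigahertz = 0.00100000 terahertz.
6.65 × 0.00100000 ≈ 0.00665 THz.

0.00665 terahertz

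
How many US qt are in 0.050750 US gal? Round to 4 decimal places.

0.2030 US quarts

1 US gal = 4.00000 US quarts.
Thus 0.050750 × 4.00000 ≈ 0.2030 US qt.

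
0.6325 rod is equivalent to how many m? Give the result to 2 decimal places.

3.18 m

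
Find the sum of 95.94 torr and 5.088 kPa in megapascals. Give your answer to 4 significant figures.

0.01788 MPa

95.94 torr = 0.0127909 MPa and 5.088 kPa = 0.00508800 MPa.
0.0127909 + 0.00508800 ≈ 0.01788 MPa.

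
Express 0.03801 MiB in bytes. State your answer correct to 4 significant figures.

39860 bytes

1 mebibyte = 1.04858 × 10^6 B.
Thus 0.03801 × 1.04858 × 10^6 ≈ 39860 B.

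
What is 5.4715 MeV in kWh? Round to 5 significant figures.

1 MeV = 4.45049 × 10^-20 kilowatt-hours.
So 5.4715 × 4.45049 × 10^-20 ≈ 2.4351 × 10^-19 kWh.

2.4351 × 10^-19 kilowatt-hours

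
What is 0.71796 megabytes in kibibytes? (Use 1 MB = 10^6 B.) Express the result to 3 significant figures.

1 megabyte = 976.5625 KiB.
Thus 0.71796 × 976.5625 ≈ 701 KiB.

701 KiB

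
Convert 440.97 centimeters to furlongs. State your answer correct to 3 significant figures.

1 cm = 4.97097 × 10^-5 furlongs.
Thus 440.97 × 4.97097 × 10^-5 ≈ 0.0219 furlong.

0.0219 furlongs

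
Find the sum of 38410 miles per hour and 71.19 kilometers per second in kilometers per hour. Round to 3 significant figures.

318000 km/h

38410 mph = 61814.9 km/h and 71.19 km/s = 256284 km/h.
61814.9 + 256284 ≈ 318000 km/h.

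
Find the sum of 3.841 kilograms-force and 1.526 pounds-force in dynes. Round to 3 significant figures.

3.841 kgf = 3.76673 × 10^6 dyn and 1.526 lbf = 678799 dyn.
3.76673 × 10^6 + 678799 ≈ 4.45 × 10^6 dyn.

4.45 × 10^6 dyn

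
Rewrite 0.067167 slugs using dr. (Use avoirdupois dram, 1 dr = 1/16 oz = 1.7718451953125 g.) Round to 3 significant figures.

1 slug = 8236.56 drams.
Then 0.067167 × 8236.56 ≈ 553 dr.

553 drams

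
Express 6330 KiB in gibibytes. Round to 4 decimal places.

1 kibibyte = 9.53674 × 10^-7 GiB.
So 6330 × 9.53674 × 10^-7 ≈ 0.0060 GiB.

0.0060 GiB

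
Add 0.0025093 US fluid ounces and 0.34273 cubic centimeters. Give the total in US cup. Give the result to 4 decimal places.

0.0025093 US fl oz = 0.0003136625 US cup and 0.34273 cm³ = 0.001448635 US cup.
0.0003136625 + 0.001448635 ≈ 0.0018 US cup.

0.0018 US cup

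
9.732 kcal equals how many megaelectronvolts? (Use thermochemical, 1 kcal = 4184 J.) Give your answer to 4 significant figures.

2.541 × 10^17 MeV

1 kilocalorie = 2.61145 × 10^16 megaelectronvolts.
9.732 × 2.61145 × 10^16 ≈ 2.541 × 10^17 MeV.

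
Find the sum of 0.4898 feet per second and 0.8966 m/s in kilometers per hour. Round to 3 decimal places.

0.4898 ft/s = 0.537448 km/h and 0.8966 m/s = 3.22776 km/h.
0.537448 + 3.22776 ≈ 3.765 km/h.

3.765 kilometers per hour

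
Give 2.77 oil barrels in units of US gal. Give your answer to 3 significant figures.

1 bbl = 42.0000 US gallons.
Thus 2.77 × 42.0000 ≈ 116 US gal.

116 US gal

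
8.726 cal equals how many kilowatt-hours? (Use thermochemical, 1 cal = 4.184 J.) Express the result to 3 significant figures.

1 cal = 1.16222e-6 kWh.
Thus 8.726 × 1.16222e-6 ≈ 1.01e-5 kWh.

1.01e-5 kWh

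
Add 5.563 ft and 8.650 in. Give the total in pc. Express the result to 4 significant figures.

6.207e-17 pc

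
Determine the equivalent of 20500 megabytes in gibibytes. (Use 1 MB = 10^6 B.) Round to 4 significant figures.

19.09 gibibytes

1 MB = 0.000931323 GiB.
So 20500 × 0.000931323 ≈ 19.09 GiB.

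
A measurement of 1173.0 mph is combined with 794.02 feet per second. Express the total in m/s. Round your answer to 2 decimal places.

1173.0 mph = 524.3779 m/s and 794.02 ft/s = 242.0173 m/s.
524.3779 + 242.0173 ≈ 766.40 m/s.

766.40 meters per second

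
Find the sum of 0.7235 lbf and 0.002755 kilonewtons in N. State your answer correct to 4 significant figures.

0.7235 lbf = 3.21829 N and 0.002755 kN = 2.75500 N.
3.21829 + 2.75500 ≈ 5.973 N.

5.973 newtons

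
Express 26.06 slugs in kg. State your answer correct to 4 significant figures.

1 slug = 14.5939 kilograms.
So 26.06 × 14.5939 ≈ 380.3 kg.

380.3 kg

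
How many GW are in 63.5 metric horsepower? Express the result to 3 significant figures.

4.67e-5 GW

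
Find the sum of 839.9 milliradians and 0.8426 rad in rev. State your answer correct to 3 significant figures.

839.9 mrad = 0.133674 rev and 0.8426 rad = 0.134104 rev.
0.133674 + 0.134104 ≈ 0.268 rev.

0.268 rev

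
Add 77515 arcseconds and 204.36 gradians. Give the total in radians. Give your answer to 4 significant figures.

77515 arcsec = 0.375803 rad and 204.36 grad = 3.21008 rad.
0.375803 + 3.21008 ≈ 3.586 rad.

3.586 rad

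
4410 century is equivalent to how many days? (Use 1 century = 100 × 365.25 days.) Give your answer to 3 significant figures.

1.61e+8 days

1 century = 36525.0 d.
Thus 4410 × 36525.0 ≈ 1.61e+8 d.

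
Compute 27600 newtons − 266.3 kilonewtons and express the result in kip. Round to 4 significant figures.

-53.66 kip

27600 N = 6.20473 kip and 266.3 kN = 59.8666 kip.
6.20473 − 59.8666 ≈ -53.66 kip.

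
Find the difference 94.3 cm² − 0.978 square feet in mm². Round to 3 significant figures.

-81400 square millimeters

94.3 cm² = 9430.00 mm² and 0.978 ft² = 90859.2 mm².
9430.00 − 90859.2 ≈ -81400 mm².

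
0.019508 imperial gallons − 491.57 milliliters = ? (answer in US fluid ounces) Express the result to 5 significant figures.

0.019508 imp gal = 2.99880 US fl oz and 491.57 mL = 16.6220 US fl oz.
2.99880 − 16.6220 ≈ -13.623 US fl oz.

-13.623 US fl oz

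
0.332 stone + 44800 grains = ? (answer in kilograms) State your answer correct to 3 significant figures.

5.01 kilograms

0.332 st = 2.10830 kg and 44800 gr = 2.90299 kg.
2.10830 + 2.90299 ≈ 5.01 kg.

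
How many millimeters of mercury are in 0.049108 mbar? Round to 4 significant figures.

1 mbar = 0.750062 millimeters of mercury.
Then 0.049108 × 0.750062 ≈ 0.03683 mmHg.

0.03683 mmHg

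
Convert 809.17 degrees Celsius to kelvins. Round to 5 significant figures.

K = °C + 273.15.
Applying the formula gives 1082.3 K.

1082.3 K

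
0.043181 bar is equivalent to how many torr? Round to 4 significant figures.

32.39 torr

1 bar = 750.062 torr.
Then 0.043181 × 750.062 ≈ 32.39 torr.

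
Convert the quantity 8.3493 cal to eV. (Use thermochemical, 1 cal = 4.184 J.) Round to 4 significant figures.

1 cal = 2.61145e+19 electronvolts.
8.3493 × 2.61145e+19 ≈ 2.180e+20 eV.

2.180e+20 electronvolts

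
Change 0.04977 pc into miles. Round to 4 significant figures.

1 pc = 1.91735e+13 mi.
0.04977 × 1.91735e+13 ≈ 9.543e+11 mi.

9.543e+11 mi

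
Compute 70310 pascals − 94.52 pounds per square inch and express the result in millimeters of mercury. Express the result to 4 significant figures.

-4361 mmHg

70310 Pa = 527.368 mmHg and 94.52 psi = 4888.09 mmHg.
527.368 − 4888.09 ≈ -4361 mmHg.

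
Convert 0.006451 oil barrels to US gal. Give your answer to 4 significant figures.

1 oil barrel = 42.0000 US gal.
Thus 0.006451 × 42.0000 ≈ 0.2709 US gal.

0.2709 US gal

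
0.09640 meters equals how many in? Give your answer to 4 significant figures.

1 meter = 39.3701 in.
Thus 0.09640 × 39.3701 ≈ 3.795 in.

3.795 inches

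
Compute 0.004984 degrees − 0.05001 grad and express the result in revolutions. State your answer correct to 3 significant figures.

-0.000111 revolutions

0.004984 ° = 1.38444e-5 rev and 0.05001 grad = 0.000125025 rev.
1.38444e-5 − 0.000125025 ≈ -0.000111 rev.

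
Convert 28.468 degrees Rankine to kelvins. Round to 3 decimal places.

°R = K × 9/5.
Applying the formula gives 15.816 K.

15.816 K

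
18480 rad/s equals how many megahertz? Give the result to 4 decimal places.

0.0029 megahertz

1 rad/s = 1.59155 × 10^-7 megahertz.
Thus 18480 × 1.59155 × 10^-7 ≈ 0.0029 MHz.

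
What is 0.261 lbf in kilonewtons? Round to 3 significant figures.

1 lbf = 0.00444822 kilonewtons.
So 0.261 × 0.00444822 ≈ 0.00116 kN.

0.00116 kN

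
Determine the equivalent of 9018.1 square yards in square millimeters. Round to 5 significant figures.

1 yd² = 836127 mm².
So 9018.1 × 836127 ≈ 7.5403 × 10^9 mm².

7.5403 × 10^9 square millimeters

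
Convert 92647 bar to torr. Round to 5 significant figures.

1 bar = 750.062 torr.
So 92647 × 750.062 ≈ 6.9491e+7 torr.

6.9491e+7 torr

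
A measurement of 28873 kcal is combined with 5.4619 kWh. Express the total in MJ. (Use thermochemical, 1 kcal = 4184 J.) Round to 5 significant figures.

140.47 MJ

28873 kcal = 120.805 MJ and 5.4619 kWh = 19.6628 MJ.
120.805 + 19.6628 ≈ 140.47 MJ.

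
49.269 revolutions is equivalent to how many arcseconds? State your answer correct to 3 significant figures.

1 rev = 1.29600e+6 arcsec.
Then 49.269 × 1.29600e+6 ≈ 6.39e+7 arcsec.

6.39e+7 arcsec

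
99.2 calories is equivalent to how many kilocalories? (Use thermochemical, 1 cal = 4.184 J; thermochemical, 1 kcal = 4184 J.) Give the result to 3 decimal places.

1 calorie = 0.00100000 kilocalories.
So 99.2 × 0.00100000 ≈ 0.099 kcal.

0.099 kcal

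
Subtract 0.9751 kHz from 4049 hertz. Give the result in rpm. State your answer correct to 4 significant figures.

4049 Hz = 242940 rpm and 0.9751 kHz = 58506.0 rpm.
242940 − 58506.0 ≈ 184400 rpm.

184400 rpm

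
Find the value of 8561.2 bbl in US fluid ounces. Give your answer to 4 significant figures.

1 oil barrel = 5376.00 US fluid ounces.
Then 8561.2 × 5376.00 ≈ 4.603e+7 US fl oz.

4.603e+7 US fl oz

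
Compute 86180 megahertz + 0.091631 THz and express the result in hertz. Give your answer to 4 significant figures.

86180 MHz = 8.61800e+10 Hz and 0.091631 THz = 9.16310e+10 Hz.
8.61800e+10 + 9.16310e+10 ≈ 1.778e+11 Hz.

1.778e+11 hertz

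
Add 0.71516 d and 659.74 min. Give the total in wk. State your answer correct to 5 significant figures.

0.71516 d = 0.102166 wk and 659.74 min = 0.0654504 wk.
0.102166 + 0.0654504 ≈ 0.16762 wk.

0.16762 wk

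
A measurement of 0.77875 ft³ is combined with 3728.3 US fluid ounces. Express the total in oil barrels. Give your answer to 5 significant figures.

0.83221 oil barrels

0.77875 ft³ = 0.138701 bbl and 3728.3 US fl oz = 0.693508 bbl.
0.138701 + 0.693508 ≈ 0.83221 bbl.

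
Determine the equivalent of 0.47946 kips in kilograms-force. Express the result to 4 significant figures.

1 kip = 453.592 kgf.
Thus 0.47946 × 453.592 ≈ 217.5 kgf.

217.5 kilograms-force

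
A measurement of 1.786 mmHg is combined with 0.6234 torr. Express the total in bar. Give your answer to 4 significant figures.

0.003212 bar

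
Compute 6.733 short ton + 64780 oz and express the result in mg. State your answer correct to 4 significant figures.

7.945e+9 milligrams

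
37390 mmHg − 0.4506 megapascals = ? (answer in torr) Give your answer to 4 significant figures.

34010 torr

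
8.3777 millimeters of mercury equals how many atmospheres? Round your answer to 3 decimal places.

0.011 atmospheres

1 millimeter of mercury = 0.00131579 atm.
Thus 8.3777 × 0.00131579 ≈ 0.011 atm.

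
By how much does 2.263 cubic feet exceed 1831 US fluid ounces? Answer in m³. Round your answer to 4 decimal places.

0.0099 cubic meters

2.263 ft³ = 0.0640810 m³ and 1831 US fl oz = 0.0541491 m³.
0.0640810 − 0.0541491 ≈ 0.0099 m³.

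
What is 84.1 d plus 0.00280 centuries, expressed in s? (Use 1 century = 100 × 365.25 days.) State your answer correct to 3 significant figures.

84.1 d = 7.26624e+6 s and 0.00280 century = 8.83613e+6 s.
7.26624e+6 + 8.83613e+6 ≈ 1.61e+7 s.

1.61e+7 s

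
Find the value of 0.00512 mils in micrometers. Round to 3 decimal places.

1 mil = 25.4000 μm.
So 0.00512 × 25.4000 ≈ 0.130 μm.

0.130 micrometers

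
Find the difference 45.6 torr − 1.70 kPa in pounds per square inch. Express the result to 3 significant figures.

45.6 torr = 0.881757 psi and 1.70 kPa = 0.246564 psi.
0.881757 − 0.246564 ≈ 0.635 psi.

0.635 psi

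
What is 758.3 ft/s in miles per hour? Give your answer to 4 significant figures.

517.0 miles per hour

1 ft/s = 0.681818 miles per hour.
758.3 × 0.681818 ≈ 517.0 mph.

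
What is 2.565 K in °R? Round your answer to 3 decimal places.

4.617 degrees Rankine

°R = K × 9/5.
Applying the formula gives 4.617 °R.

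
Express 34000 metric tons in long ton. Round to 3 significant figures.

33500 long ton

1 t = 0.984207 long ton.
So 34000 × 0.984207 ≈ 33500 long ton.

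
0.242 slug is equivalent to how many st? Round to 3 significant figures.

0.556 stone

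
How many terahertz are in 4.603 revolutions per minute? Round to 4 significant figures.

7.672e-14 THz

1 rpm = 1.66667e-14 THz.
4.603 × 1.66667e-14 ≈ 7.672e-14 THz.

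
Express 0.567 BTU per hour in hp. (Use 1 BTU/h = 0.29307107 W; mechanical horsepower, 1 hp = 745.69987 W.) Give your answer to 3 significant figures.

0.000223 horsepower

1 BTU/h = 0.000393015 hp.
Thus 0.567 × 0.000393015 ≈ 0.000223 hp.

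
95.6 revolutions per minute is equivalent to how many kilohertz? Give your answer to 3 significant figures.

0.00159 kHz

1 rpm = 1.66667e-5 kHz.
So 95.6 × 1.66667e-5 ≈ 0.00159 kHz.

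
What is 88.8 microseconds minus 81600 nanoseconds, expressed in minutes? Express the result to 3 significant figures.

1.20 × 10^-7 min

88.8 μs = 1.48000 × 10^-6 min and 81600 ns = 1.36000 × 10^-6 min.
1.48000 × 10^-6 − 1.36000 × 10^-6 ≈ 1.20 × 10^-7 min.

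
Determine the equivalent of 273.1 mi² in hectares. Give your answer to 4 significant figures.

70730 ha

1 square mile = 258.999 ha.
273.1 × 258.999 ≈ 70730 ha.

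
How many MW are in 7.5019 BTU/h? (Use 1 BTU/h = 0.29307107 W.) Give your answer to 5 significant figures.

1 BTU/h = 2.93071 × 10^-7 MW.
So 7.5019 × 2.93071 × 10^-7 ≈ 2.1986 × 10^-6 MW.

2.1986 × 10^-6 megawatts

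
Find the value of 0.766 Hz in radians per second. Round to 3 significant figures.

4.81 radians per second

1 Hz = 6.28319 rad/s.
Then 0.766 × 6.28319 ≈ 4.81 rad/s.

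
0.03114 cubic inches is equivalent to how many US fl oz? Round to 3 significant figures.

0.0173 US fl oz

1 cubic inch = 0.554113 US fl oz.
So 0.03114 × 0.554113 ≈ 0.0173 US fl oz.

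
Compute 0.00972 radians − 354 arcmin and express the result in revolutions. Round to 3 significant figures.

-0.0148 revolutions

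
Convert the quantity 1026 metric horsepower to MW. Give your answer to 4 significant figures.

0.7546 megawatts

1 metric horsepower = 0.000735499 MW.
So 1026 × 0.000735499 ≈ 0.7546 MW.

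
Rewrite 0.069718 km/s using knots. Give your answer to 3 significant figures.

1 km/s = 1943.84 kn.
Thus 0.069718 × 1943.84 ≈ 136 kn.

136 kn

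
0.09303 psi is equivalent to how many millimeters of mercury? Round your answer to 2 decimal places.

4.81 mmHg

1 pound per square inch = 51.7149 mmHg.
Then 0.09303 × 51.7149 ≈ 4.81 mmHg.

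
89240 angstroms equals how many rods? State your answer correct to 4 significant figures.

1.774e-6 rod

1 Å = 1.98839e-11 rods.
89240 × 1.98839e-11 ≈ 1.774e-6 rod.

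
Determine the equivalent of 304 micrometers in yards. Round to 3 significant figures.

1 μm = 1.09361 × 10^-6 yd.
So 304 × 1.09361 × 10^-6 ≈ 0.000332 yd.

0.000332 yd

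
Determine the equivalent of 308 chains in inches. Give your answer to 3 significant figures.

244000 inches

1 chain = 792.000 in.
So 308 × 792.000 ≈ 244000 in.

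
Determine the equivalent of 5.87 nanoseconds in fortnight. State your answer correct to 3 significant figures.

1 ns = 8.26720e-16 fortnight.
Then 5.87 × 8.26720e-16 ≈ 4.85e-15 fortnight.

4.85e-15 fortnights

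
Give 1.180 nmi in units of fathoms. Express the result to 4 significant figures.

1195 fathoms

1 nmi = 1012.69 fathom.
Thus 1.180 × 1012.69 ≈ 1195 fathom.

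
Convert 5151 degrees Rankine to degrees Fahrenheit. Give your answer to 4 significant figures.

°R = °F + 459.67.
Applying the formula gives 4691 °F.

4691 degrees Fahrenheit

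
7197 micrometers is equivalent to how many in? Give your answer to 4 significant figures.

0.2833 in

1 μm = 3.93701 × 10^-5 inches.
Thus 7197 × 3.93701 × 10^-5 ≈ 0.2833 in.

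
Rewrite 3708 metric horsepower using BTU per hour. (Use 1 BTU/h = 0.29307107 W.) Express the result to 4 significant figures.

1 PS = 2509.63 BTU per hour.
Thus 3708 × 2509.63 ≈ 9.306 × 10^6 BTU/h.

9.306 × 10^6 BTU per hour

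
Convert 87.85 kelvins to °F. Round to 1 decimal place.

K = (°F + 459.67) × 5/9.
Applying the formula gives -301.5 °F.

-301.5 degrees Fahrenheit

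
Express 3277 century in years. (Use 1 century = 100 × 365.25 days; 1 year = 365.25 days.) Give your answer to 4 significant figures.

327700 yr

1 century = 100.000 yr.
Thus 3277 × 100.000 ≈ 327700 yr.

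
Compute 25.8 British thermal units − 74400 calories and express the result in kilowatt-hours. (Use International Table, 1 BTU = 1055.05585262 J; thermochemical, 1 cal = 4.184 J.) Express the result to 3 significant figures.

25.8 BTU = 0.00756123 kWh and 74400 cal = 0.0864693 kWh.
0.00756123 − 0.0864693 ≈ -0.0789 kWh.

-0.0789 kilowatt-hours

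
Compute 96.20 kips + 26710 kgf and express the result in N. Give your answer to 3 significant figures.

690000 newtons

96.20 kip = 427919 N and 26710 kgf = 261936 N.
427919 + 261936 ≈ 690000 N.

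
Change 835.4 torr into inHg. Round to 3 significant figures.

32.9 inHg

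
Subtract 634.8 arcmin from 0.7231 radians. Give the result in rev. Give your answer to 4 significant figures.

0.7231 rad = 0.115085 rev and 634.8 arcmin = 0.0293889 rev.
0.115085 − 0.0293889 ≈ 0.08570 rev.

0.08570 rev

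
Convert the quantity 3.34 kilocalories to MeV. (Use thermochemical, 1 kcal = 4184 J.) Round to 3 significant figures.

8.72e+16 MeV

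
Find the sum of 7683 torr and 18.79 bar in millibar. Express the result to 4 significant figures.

29030 millibar

7683 torr = 10243.2 mbar and 18.79 bar = 18790.0 mbar.
10243.2 + 18790.0 ≈ 29030 mbar.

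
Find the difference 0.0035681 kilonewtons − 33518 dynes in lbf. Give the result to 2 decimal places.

0.0035681 kN = 0.802141 lbf and 33518 dyn = 0.0753515 lbf.
0.802141 − 0.0753515 ≈ 0.73 lbf.

0.73 lbf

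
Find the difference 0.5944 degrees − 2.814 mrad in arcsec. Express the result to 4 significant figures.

1559 arcsec

0.5944 ° = 2139.84 arcsec and 2.814 mrad = 580.429 arcsec.
2139.84 − 580.429 ≈ 1559 arcsec.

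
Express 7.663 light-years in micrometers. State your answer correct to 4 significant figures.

1 light-year = 9.46073 × 10^21 μm.
Thus 7.663 × 9.46073 × 10^21 ≈ 7.250 × 10^22 μm.

7.250 × 10^22 μm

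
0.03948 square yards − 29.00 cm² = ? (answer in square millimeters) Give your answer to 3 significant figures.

30100 mm²

0.03948 yd² = 33010.3 mm² and 29.00 cm² = 2900.00 mm².
33010.3 − 2900.00 ≈ 30100 mm².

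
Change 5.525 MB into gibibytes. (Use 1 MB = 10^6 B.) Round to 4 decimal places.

1 MB = 0.000931323 GiB.
Then 5.525 × 0.000931323 ≈ 0.0051 GiB.

0.0051 GiB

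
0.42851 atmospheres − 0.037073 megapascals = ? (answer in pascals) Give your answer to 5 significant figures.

6345.8 pascals

0.42851 atm = 43418.8 Pa and 0.037073 MPa = 37073.0 Pa.
43418.8 − 37073.0 ≈ 6345.8 Pa.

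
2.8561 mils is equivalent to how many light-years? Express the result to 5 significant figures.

7.6680 × 10^-21 ly

1 mil = 2.68478 × 10^-21 light-years.
Thus 2.8561 × 2.68478 × 10^-21 ≈ 7.6680 × 10^-21 ly.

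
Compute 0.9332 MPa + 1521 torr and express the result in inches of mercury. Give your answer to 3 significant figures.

335 inches of mercury

0.9332 MPa = 275.574 inHg and 1521 torr = 59.8819 inHg.
275.574 + 59.8819 ≈ 335 inHg.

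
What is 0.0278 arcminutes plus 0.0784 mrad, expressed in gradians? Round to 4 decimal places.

0.0278 arcmin = 0.000514815 grad and 0.0784 mrad = 0.00499110 grad.
0.000514815 + 0.00499110 ≈ 0.0055 grad.

0.0055 grad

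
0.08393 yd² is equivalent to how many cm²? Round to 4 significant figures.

701.8 cm²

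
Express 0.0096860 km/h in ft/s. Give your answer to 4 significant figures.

1 km/h = 0.911344 ft/s.
Thus 0.0096860 × 0.911344 ≈ 0.008827 ft/s.

0.008827 feet per second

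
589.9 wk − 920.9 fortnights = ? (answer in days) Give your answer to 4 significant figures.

589.9 wk = 4129.30 d and 920.9 fortnight = 12892.6 d.
4129.30 − 12892.6 ≈ -8763 d.

-8763 days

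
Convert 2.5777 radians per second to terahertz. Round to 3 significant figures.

4.10e-13 THz

1 radian per second = 1.59155e-13 terahertz.
Thus 2.5777 × 1.59155e-13 ≈ 4.10e-13 THz.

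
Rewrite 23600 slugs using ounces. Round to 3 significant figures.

1 slug = 514.785 oz.
So 23600 × 514.785 ≈ 1.21e+7 oz.

1.21e+7 oz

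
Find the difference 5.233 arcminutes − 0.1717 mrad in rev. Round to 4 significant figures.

5.233 arcmin = 0.000242269 rev and 0.1717 mrad = 2.73269e-5 rev.
0.000242269 − 2.73269e-5 ≈ 0.0002149 rev.

0.0002149 rev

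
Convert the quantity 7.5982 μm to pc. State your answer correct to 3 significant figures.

1 micrometer = 3.24078e-23 pc.
7.5982 × 3.24078e-23 ≈ 2.46e-22 pc.

2.46e-22 pc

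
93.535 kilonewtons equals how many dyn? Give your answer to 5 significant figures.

9.3535 × 10^9 dynes

1 kN = 1.00000 × 10^8 dyn.
Thus 93.535 × 1.00000 × 10^8 ≈ 9.3535 × 10^9 dyn.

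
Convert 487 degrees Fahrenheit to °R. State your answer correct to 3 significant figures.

°R = °F + 459.67.
Applying the formula gives 947 °R.

947 degrees Rankine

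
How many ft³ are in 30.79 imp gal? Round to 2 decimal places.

1 imperial gallon = 0.160544 cubic feet.
30.79 × 0.160544 ≈ 4.94 ft³.

4.94 cubic feet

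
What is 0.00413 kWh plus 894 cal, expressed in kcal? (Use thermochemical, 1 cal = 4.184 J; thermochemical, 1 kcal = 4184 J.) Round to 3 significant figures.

4.45 kilocalories

0.00413 kWh = 3.55354 kcal and 894 cal = 0.894000 kcal.
3.55354 + 0.894000 ≈ 4.45 kcal.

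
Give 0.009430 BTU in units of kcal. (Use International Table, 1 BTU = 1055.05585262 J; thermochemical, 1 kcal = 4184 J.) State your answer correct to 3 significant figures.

1 British thermal unit = 0.252164 kcal.
Then 0.009430 × 0.252164 ≈ 0.00238 kcal.

0.00238 kilocalories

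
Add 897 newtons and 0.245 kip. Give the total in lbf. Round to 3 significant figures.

447 pounds-force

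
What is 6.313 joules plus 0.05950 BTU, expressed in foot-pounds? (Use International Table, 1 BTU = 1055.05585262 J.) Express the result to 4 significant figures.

6.313 J = 4.65623 ft·lbf and 0.05950 BTU = 46.3011 ft·lbf.
4.65623 + 46.3011 ≈ 50.96 ft·lbf.

50.96 ft·lbf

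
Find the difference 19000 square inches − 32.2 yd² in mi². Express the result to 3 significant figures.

-5.66e-6 square miles

19000 in² = 4.73286e-6 mi² and 32.2 yd² = 1.03951e-5 mi².
4.73286e-6 − 1.03951e-5 ≈ -5.66e-6 mi².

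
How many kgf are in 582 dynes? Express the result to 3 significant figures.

0.000593 kgf

1 dyne = 1.01972e-6 kgf.
So 582 × 1.01972e-6 ≈ 0.000593 kgf.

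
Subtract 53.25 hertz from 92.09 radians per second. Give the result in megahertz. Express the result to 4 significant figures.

-3.859e-5 megahertz

92.09 rad/s = 1.46566e-5 MHz and 53.25 Hz = 5.32500e-5 MHz.
1.46566e-5 − 5.32500e-5 ≈ -3.859e-5 MHz.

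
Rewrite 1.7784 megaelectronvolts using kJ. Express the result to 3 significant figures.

1 MeV = 1.60218 × 10^-16 kilojoules.
So 1.7784 × 1.60218 × 10^-16 ≈ 2.85 × 10^-16 kJ.

2.85 × 10^-16 kJ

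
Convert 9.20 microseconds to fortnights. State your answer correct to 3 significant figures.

1 μs = 8.26720 × 10^-13 fortnights.
Thus 9.20 × 8.26720 × 10^-13 ≈ 7.61 × 10^-12 fortnight.

7.61 × 10^-12 fortnights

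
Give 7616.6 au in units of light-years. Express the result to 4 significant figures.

1 au = 1.58125e-5 light-years.
7616.6 × 1.58125e-5 ≈ 0.1204 ly.

0.1204 ly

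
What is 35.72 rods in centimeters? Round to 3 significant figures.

18000 cm

1 rod = 502.920 centimeters.
Then 35.72 × 502.920 ≈ 18000 cm.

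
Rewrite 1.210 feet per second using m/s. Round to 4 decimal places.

1 foot per second = 0.304800 m/s.
Then 1.210 × 0.304800 ≈ 0.3688 m/s.

0.3688 m/s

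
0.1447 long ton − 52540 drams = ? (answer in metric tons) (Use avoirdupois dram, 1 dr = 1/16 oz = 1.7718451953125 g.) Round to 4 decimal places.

0.0539 t

0.1447 long ton = 0.147022 t and 52540 dr = 0.0930927 t.
0.147022 − 0.0930927 ≈ 0.0539 t.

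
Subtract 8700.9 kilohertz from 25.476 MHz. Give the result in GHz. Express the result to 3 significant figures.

0.0168 GHz

25.476 MHz = 0.0254760 GHz and 8700.9 kHz = 0.00870090 GHz.
0.0254760 − 0.00870090 ≈ 0.0168 GHz.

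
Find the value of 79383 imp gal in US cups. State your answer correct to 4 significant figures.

1.525e+6 US cup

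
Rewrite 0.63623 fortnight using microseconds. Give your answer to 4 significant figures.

7.696 × 10^11 microseconds

1 fortnight = 1.20960 × 10^12 microseconds.
So 0.63623 × 1.20960 × 10^12 ≈ 7.696 × 10^11 μs.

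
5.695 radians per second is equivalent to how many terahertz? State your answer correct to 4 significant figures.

1 radian per second = 1.59155 × 10^-13 THz.
Then 5.695 × 1.59155 × 10^-13 ≈ 9.064 × 10^-13 THz.

9.064 × 10^-13 terahertz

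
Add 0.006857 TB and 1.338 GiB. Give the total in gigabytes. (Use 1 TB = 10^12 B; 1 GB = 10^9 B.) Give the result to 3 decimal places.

8.294 GB

0.006857 TB = 6.85700 GB and 1.338 GiB = 1.43667 GB.
6.85700 + 1.43667 ≈ 8.294 GB.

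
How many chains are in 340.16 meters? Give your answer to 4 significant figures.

16.91 chain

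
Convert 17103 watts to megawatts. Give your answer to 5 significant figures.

0.017103 MW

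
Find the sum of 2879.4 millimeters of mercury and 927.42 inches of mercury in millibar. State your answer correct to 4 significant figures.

35240 mbar

2879.4 mmHg = 3838.88 mbar and 927.42 inHg = 31406.0 mbar.
3838.88 + 31406.0 ≈ 35240 mbar.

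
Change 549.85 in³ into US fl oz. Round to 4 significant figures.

304.7 US fluid ounces

1 cubic inch = 0.554113 US fl oz.
Then 549.85 × 0.554113 ≈ 304.7 US fl oz.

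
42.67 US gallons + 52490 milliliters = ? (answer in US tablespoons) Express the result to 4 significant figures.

42.67 US gal = 10923.5 US tbsp and 52490 mL = 3549.80 US tbsp.
10923.5 + 3549.80 ≈ 14470 US tbsp.

14470 US tablespoons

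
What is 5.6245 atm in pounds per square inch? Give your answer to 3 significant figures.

82.7 psi

1 atm = 14.6959 psi.
So 5.6245 × 14.6959 ≈ 82.7 psi.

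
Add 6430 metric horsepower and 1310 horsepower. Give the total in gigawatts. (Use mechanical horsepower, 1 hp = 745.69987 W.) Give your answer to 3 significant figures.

6430 PS = 0.00472926 GW and 1310 hp = 0.000976867 GW.
0.00472926 + 0.000976867 ≈ 0.00571 GW.

0.00571 GW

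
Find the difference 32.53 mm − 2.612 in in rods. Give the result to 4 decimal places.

-0.0067 rods

32.53 mm = 0.00646823 rod and 2.612 in = 0.0131919 rod.
0.00646823 − 0.0131919 ≈ -0.0067 rod.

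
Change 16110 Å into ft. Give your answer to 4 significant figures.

5.285e-6 feet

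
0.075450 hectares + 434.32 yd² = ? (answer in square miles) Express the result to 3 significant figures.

0.075450 ha = 0.000291314 mi² and 434.32 yd² = 0.000140212 mi².
0.000291314 + 0.000140212 ≈ 0.000432 mi².

0.000432 square miles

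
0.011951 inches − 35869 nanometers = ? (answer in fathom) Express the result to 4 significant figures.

0.011951 in = 0.000165986 fathom and 35869 nm = 1.96134e-5 fathom.
0.000165986 − 1.96134e-5 ≈ 0.0001464 fathom.

0.0001464 fathom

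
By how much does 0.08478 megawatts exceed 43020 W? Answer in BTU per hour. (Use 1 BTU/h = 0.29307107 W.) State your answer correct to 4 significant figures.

142500 BTU/h

0.08478 MW = 289281 BTU/h and 43020 W = 146790 BTU/h.
289281 − 146790 ≈ 142500 BTU/h.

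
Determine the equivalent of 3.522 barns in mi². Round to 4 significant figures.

1 barn = 3.86102e-35 mi².
So 3.522 × 3.86102e-35 ≈ 1.360e-34 mi².

1.360e-34 square miles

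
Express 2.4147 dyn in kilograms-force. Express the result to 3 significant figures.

2.46 × 10^-6 kgf

1 dyne = 1.01972 × 10^-6 kilograms-force.
2.4147 × 1.01972 × 10^-6 ≈ 2.46 × 10^-6 kgf.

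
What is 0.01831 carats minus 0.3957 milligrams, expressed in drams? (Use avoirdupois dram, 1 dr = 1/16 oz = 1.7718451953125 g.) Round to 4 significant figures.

0.001843 drams

0.01831 ct = 0.00206677 dr and 0.3957 mg = 0.000223327 dr.
0.00206677 − 0.000223327 ≈ 0.001843 dr.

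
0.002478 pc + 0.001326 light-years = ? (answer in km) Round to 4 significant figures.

0.002478 pc = 7.64631e+10 km and 0.001326 ly = 1.25449e+10 km.
7.64631e+10 + 1.25449e+10 ≈ 8.901e+10 km.

8.901e+10 kilometers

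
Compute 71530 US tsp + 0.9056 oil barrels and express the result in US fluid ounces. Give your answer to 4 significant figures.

16790 US fluid ounces

71530 US tsp = 11921.7 US fl oz and 0.9056 bbl = 4868.51 US fl oz.
11921.7 + 4868.51 ≈ 16790 US fl oz.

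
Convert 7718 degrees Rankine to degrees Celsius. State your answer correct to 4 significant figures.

4015 °C

°R = (°C + 273.15) × 9/5.
Applying the formula gives 4015 °C.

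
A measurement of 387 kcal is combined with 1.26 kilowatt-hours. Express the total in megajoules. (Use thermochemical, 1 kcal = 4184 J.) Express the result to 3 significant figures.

6.16 megajoules

387 kcal = 1.61921 MJ and 1.26 kWh = 4.53600 MJ.
1.61921 + 4.53600 ≈ 6.16 MJ.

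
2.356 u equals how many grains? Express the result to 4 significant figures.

6.037 × 10^-23 gr

1 u = 2.56260 × 10^-23 grains.
So 2.356 × 2.56260 × 10^-23 ≈ 6.037 × 10^-23 gr.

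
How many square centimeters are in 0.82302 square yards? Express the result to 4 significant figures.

6881 square centimeters

1 square yard = 8361.27 cm².
0.82302 × 8361.27 ≈ 6881 cm².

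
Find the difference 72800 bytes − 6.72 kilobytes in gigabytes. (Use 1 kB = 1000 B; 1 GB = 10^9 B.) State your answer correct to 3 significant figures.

6.61 × 10^-5 GB

72800 B = 7.28000 × 10^-5 GB and 6.72 kB = 6.72000 × 10^-6 GB.
7.28000 × 10^-5 − 6.72000 × 10^-6 ≈ 6.61 × 10^-5 GB.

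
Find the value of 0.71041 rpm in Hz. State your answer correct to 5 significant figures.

1 revolution per minute = 0.0166667 hertz.
0.71041 × 0.0166667 ≈ 0.011840 Hz.

0.011840 Hz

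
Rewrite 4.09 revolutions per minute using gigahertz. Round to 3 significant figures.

1 revolution per minute = 1.66667 × 10^-11 GHz.
So 4.09 × 1.66667 × 10^-11 ≈ 6.82 × 10^-11 GHz.

6.82 × 10^-11 GHz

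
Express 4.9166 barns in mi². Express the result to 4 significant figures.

1 barn = 3.86102e-35 square miles.
Then 4.9166 × 3.86102e-35 ≈ 1.898e-34 mi².

1.898e-34 square miles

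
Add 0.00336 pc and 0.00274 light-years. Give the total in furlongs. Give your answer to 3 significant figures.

0.00336 pc = 5.15384e+11 furlong and 0.00274 ly = 1.28859e+11 furlong.
5.15384e+11 + 1.28859e+11 ≈ 6.44e+11 furlong.

6.44e+11 furlong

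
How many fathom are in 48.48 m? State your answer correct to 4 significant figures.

1 m = 0.546807 fathom.
Thus 48.48 × 0.546807 ≈ 26.51 fathom.

26.51 fathoms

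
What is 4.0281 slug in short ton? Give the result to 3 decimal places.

0.065 short ton

1 slug = 0.0160870 short tons.
So 4.0281 × 0.0160870 ≈ 0.065 short ton.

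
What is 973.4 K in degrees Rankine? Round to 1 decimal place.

1752.1 degrees Rankine

°R = K × 9/5.
Applying the formula gives 1752.1 °R.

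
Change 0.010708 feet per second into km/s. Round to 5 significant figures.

1 ft/s = 0.000304800 km/s.
Then 0.010708 × 0.000304800 ≈ 3.2638 × 10^-6 km/s.

3.2638 × 10^-6 kilometers per second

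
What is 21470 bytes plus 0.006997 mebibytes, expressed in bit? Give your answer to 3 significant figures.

230000 bit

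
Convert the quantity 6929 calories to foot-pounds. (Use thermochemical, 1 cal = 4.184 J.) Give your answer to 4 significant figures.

21380 ft·lbf

1 calorie = 3.08596 foot-pounds.
Thus 6929 × 3.08596 ≈ 21380 ft·lbf.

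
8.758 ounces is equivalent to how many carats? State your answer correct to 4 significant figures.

1 oz = 141.748 ct.
Thus 8.758 × 141.748 ≈ 1241 ct.

1241 ct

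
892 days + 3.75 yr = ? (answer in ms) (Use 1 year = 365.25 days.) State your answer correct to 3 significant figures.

1.95e+11 ms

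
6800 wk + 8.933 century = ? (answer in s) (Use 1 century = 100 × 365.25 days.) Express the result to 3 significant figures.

6800 wk = 4.11264 × 10^9 s and 8.933 century = 2.81904 × 10^10 s.
4.11264 × 10^9 + 2.81904 × 10^10 ≈ 3.23 × 10^10 s.

3.23 × 10^10 s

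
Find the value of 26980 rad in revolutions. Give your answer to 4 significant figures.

1 rad = 0.159155 rev.
Thus 26980 × 0.159155 ≈ 4294 rev.

4294 rev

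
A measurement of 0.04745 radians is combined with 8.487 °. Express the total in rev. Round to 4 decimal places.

0.0311 rev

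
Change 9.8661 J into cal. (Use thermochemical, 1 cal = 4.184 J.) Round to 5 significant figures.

1 joule = 0.239006 cal.
9.8661 × 0.239006 ≈ 2.3581 cal.

2.3581 calories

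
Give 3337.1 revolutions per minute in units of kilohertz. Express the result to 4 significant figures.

1 revolution per minute = 1.66667 × 10^-5 kHz.
3337.1 × 1.66667 × 10^-5 ≈ 0.05562 kHz.

0.05562 kilohertz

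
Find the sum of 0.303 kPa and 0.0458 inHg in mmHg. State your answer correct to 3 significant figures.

0.303 kPa = 2.27269 mmHg and 0.0458 inHg = 1.16332 mmHg.
2.27269 + 1.16332 ≈ 3.44 mmHg.

3.44 mmHg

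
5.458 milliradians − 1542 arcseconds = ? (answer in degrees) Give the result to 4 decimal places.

5.458 mrad = 0.312720 ° and 1542 arcsec = 0.428333 °.
0.312720 − 0.428333 ≈ -0.1156 °.

-0.1156 °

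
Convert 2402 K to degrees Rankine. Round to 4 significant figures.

4324 °R

°R = K × 9/5.
Applying the formula gives 4324 °R.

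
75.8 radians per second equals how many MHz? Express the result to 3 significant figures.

1.21e-5 megahertz

1 radian per second = 1.59155e-7 MHz.
Then 75.8 × 1.59155e-7 ≈ 1.21e-5 MHz.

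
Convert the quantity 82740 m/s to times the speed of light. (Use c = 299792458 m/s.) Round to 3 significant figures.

0.000276 c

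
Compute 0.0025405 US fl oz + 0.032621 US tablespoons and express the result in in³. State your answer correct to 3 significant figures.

0.0025405 US fl oz = 0.00458481 in³ and 0.032621 US tbsp = 0.0294354 in³.
0.00458481 + 0.0294354 ≈ 0.0340 in³.

0.0340 in³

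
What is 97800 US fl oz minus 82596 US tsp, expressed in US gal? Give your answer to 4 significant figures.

656.5 US gallons

97800 US fl oz = 764.0625 US gal and 82596 US tsp = 107.5469 US gal.
764.0625 − 107.5469 ≈ 656.5 US gal.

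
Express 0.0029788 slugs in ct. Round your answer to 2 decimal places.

217.36 ct

1 slug = 72969.5 ct.
Thus 0.0029788 × 72969.5 ≈ 217.36 ct.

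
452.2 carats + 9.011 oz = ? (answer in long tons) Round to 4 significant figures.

452.2 ct = 8.90116 × 10^-5 long ton and 9.011 oz = 0.000251423 long ton.
8.90116 × 10^-5 + 0.000251423 ≈ 0.0003404 long ton.

0.0003404 long tons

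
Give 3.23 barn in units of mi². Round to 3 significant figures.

1.25 × 10^-34 mi²

1 barn = 3.86102 × 10^-35 mi².
So 3.23 × 3.86102 × 10^-35 ≈ 1.25 × 10^-34 mi².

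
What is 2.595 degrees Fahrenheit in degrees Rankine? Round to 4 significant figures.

°R = °F + 459.67.
Applying the formula gives 462.3 °R.

462.3 °R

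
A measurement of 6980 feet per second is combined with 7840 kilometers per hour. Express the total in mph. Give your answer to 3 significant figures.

9630 miles per hour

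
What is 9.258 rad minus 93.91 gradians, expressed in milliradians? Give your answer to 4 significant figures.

7783 mrad

9.258 rad = 9258.00 mrad and 93.91 grad = 1475.13 mrad.
9258.00 − 1475.13 ≈ 7783 mrad.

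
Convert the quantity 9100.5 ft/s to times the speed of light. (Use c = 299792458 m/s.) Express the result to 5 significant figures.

9.2525 × 10^-6 c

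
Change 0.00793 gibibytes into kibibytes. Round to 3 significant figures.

8320 kibibytes

1 gibibyte = 1.04858e+6 kibibytes.
So 0.00793 × 1.04858e+6 ≈ 8320 KiB.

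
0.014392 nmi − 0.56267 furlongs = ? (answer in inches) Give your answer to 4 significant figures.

0.014392 nmi = 1049.37 in and 0.56267 furlong = 4456.35 in.
1049.37 − 4456.35 ≈ -3407 in.

-3407 inches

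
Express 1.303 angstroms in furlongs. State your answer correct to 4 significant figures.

1 Å = 4.97097e-13 furlong.
So 1.303 × 4.97097e-13 ≈ 6.477e-13 furlong.

6.477e-13 furlong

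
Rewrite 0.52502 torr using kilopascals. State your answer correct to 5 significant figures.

1 torr = 0.133322 kPa.
Then 0.52502 × 0.133322 ≈ 0.069997 kPa.

0.069997 kilopascals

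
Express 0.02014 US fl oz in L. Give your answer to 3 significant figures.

1 US fluid ounce = 0.0295735 L.
Then 0.02014 × 0.0295735 ≈ 0.000596 L.

0.000596 L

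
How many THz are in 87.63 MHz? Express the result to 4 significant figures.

8.763e-5 THz

1 megahertz = 1.00000e-6 THz.
87.63 × 1.00000e-6 ≈ 8.763e-5 THz.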